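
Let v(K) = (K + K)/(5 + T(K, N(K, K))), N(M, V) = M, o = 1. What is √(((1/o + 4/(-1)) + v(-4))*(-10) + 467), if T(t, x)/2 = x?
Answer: √4233/3 ≈ 21.687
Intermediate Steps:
T(t, x) = 2*x
v(K) = 2*K/(5 + 2*K) (v(K) = (K + K)/(5 + 2*K) = (2*K)/(5 + 2*K) = 2*K/(5 + 2*K))
√(((1/o + 4/(-1)) + v(-4))*(-10) + 467) = √(((1/1 + 4/(-1)) + 2*(-4)/(5 + 2*(-4)))*(-10) + 467) = √(((1*1 + 4*(-1)) + 2*(-4)/(5 - 8))*(-10) + 467) = √(((1 - 4) + 2*(-4)/(-3))*(-10) + 467) = √((-3 + 2*(-4)*(-⅓))*(-10) + 467) = √((-3 + 8/3)*(-10) + 467) = √(-⅓*(-10) + 467) = √(10/3 + 467) = √(1411/3) = √4233/3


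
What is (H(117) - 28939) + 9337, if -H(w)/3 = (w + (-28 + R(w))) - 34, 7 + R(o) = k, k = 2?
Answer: -19752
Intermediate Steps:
R(o) = -5 (R(o) = -7 + 2 = -5)
H(w) = 201 - 3*w (H(w) = -3*((w + (-28 - 5)) - 34) = -3*((w - 33) - 34) = -3*((-33 + w) - 34) = -3*(-67 + w) = 201 - 3*w)
(H(117) - 28939) + 9337 = ((201 - 3*117) - 28939) + 9337 = ((201 - 351) - 28939) + 9337 = (-150 - 28939) + 9337 = -29089 + 9337 = -19752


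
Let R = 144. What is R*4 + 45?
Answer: 621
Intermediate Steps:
R*4 + 45 = 144*4 + 45 = 576 + 45 = 621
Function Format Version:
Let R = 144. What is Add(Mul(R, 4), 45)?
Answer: 621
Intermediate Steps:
Add(Mul(R, 4), 45) = Add(Mul(144, 4), 45) = Add(576, 45) = 621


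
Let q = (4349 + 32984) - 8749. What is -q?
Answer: -28584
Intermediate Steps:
q = 28584 (q = 37333 - 8749 = 28584)
-q = -1*28584 = -28584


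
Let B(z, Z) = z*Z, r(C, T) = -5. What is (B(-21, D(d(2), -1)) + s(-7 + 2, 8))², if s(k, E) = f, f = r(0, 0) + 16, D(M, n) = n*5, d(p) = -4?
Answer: 13456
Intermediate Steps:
D(M, n) = 5*n
f = 11 (f = -5 + 16 = 11)
s(k, E) = 11
B(z, Z) = Z*z
(B(-21, D(d(2), -1)) + s(-7 + 2, 8))² = ((5*(-1))*(-21) + 11)² = (-5*(-21) + 11)² = (105 + 11)² = 116² = 13456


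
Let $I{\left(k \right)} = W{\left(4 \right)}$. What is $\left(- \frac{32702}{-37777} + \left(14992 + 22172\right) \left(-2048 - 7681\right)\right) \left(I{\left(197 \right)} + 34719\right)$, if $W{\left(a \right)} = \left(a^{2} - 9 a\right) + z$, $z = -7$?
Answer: $- \frac{473857171361198520}{37777} \approx -1.2544 \cdot 10^{13}$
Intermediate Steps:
$W{\left(a \right)} = -7 + a^{2} - 9 a$ ($W{\left(a \right)} = \left(a^{2} - 9 a\right) - 7 = -7 + a^{2} - 9 a$)
$I{\left(k \right)} = -27$ ($I{\left(k \right)} = -7 + 4^{2} - 36 = -7 + 16 - 36 = -27$)
$\left(- \frac{32702}{-37777} + \left(14992 + 22172\right) \left(-2048 - 7681\right)\right) \left(I{\left(197 \right)} + 34719\right) = \left(- \frac{32702}{-37777} + \left(14992 + 22172\right) \left(-2048 - 7681\right)\right) \left(-27 + 34719\right) = \left(\left(-32702\right) \left(- \frac{1}{37777}\right) + 37164 \left(-9729\right)\right) 34692 = \left(\frac{32702}{37777} - 361568556\right) 34692 = \left(- \frac{13658975307310}{37777}\right) 34692 = - \frac{473857171361198520}{37777}$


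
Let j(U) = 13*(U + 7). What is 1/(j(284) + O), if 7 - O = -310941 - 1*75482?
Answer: 1/390213 ≈ 2.5627e-6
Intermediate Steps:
j(U) = 91 + 13*U (j(U) = 13*(7 + U) = 91 + 13*U)
O = 386430 (O = 7 - (-310941 - 1*75482) = 7 - (-310941 - 75482) = 7 - 1*(-386423) = 7 + 386423 = 386430)
1/(j(284) + O) = 1/((91 + 13*284) + 386430) = 1/((91 + 3692) + 386430) = 1/(3783 + 386430) = 1/390213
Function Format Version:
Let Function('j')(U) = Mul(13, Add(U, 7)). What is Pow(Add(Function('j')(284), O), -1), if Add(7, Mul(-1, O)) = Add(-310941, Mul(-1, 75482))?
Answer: Rational(1, 390213) ≈ 2.5627e-6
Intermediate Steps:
Function('j')(U) = Add(91, Mul(13, U)) (Function('j')(U) = Mul(13, Add(7, U)) = Add(91, Mul(13, U)))
O = 386430 (O = Add(7, Mul(-1, Add(-310941, Mul(-1, 75482)))) = Add(7, Mul(-1, Add(-310941, -75482))) = Add(7, Mul(-1, -386423)) = Add(7, 386423) = 386430)
Pow(Add(Function('j')(284), O), -1) = Pow(Add(Add(91, Mul(13, 284)), 386430), -1) = Pow(Add(Add(91, 3692), 386430), -1) = Pow(Add(3783, 386430), -1) = Pow(390213, -1) = Rational(1, 390213)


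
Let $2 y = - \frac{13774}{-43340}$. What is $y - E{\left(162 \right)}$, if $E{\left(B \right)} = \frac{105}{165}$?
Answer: $- \frac{20693}{43340} \approx -0.47746$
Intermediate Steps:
$E{\left(B \right)} = \frac{7}{11}$ ($E{\left(B \right)} = 105 \cdot \frac{1}{165} = \frac{7}{11}$)
$y = \frac{6887}{43340}$ ($y = \frac{\left(-13774\right) \frac{1}{-43340}}{2} = \frac{\left(-13774\right) \left(- \frac{1}{43340}\right)}{2} = \frac{1}{2} \cdot \frac{6887}{21670} = \frac{6887}{43340} \approx 0.15891$)
$y - E{\left(162 \right)} = \frac{6887}{43340} - \frac{7}{11} = - \frac{20693}{43340}$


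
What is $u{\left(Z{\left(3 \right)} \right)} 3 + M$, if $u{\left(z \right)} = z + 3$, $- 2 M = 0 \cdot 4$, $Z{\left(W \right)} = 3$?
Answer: $18$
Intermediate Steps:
$M = 0$ ($M = - \frac{0 \cdot 4}{2} = \left(- \frac{1}{2}\right) 0 = 0$)
$u{\left(z \right)} = 3 + z$
$u{\left(Z{\left(3 \right)} \right)} 3 + M = \left(3 + 3\right) 3 + 0 = 6 \cdot 3 + 0 = 18 + 0 = 18$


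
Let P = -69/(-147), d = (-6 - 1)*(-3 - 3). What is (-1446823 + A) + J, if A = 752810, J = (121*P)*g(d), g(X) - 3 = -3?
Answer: -694013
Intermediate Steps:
d = 42 (d = -7*(-6) = 42)
P = 23/49 (P = -69*(-1/147) = 23/49 ≈ 0.46939)
g(X) = 0 (g(X) = 3 - 3 = 0)
J = 0 (J = (121*(23/49))*0 = (2783/49)*0 = 0)
(-1446823 + A) + J = (-1446823 + 752810) + 0 = -694013 + 0 = -694013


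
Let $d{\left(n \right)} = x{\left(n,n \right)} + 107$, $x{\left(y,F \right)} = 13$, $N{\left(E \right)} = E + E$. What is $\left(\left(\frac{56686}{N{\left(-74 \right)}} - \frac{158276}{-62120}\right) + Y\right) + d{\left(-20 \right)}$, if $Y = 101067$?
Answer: $\frac{28962221364}{287305} \approx 1.0081 \cdot 10^{5}$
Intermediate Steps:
$N{\left(E \right)} = 2 E$
$d{\left(n \right)} = 120$ ($d{\left(n \right)} = 13 + 107 = 120$)
$\left(\left(\frac{56686}{N{\left(-74 \right)}} - \frac{158276}{-62120}\right) + Y\right) + d{\left(-20 \right)} = \left(\left(\frac{56686}{2 \left(-74\right)} - \frac{158276}{-62120}\right) + 101067\right) + 120 = \left(\left(\frac{56686}{-148} - - \frac{39569}{15530}\right) + 101067\right) + 120 = \left(\left(56686 \left(- \frac{1}{148}\right) + \frac{39569}{15530}\right) + 101067\right) + 120 = \left(\left(- \frac{28343}{74} + \frac{39569}{15530}\right) + 101067\right) + 120 = \left(- \frac{109309671}{287305} + 101067\right) + 120 = \frac{28927744764}{287305} + 120 = \frac{28962221364}{287305}$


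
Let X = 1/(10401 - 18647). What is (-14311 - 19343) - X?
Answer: -277510883/8246 ≈ -33654.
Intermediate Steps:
X = -1/8246 (X = 1/(-8246) = -1/8246 ≈ -0.00012127)
(-14311 - 19343) - X = (-14311 - 19343) - 1*(-1/8246) = -33654 + 1/8246 = -277510883/8246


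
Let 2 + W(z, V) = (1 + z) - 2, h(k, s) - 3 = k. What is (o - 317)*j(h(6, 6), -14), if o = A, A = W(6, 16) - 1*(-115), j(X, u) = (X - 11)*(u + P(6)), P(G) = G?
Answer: -3184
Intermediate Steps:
h(k, s) = 3 + k
W(z, V) = -3 + z (W(z, V) = -2 + ((1 + z) - 2) = -2 + (-1 + z) = -3 + z)
j(X, u) = (-11 + X)*(6 + u) (j(X, u) = (X - 11)*(u + 6) = (-11 + X)*(6 + u))
A = 118 (A = (-3 + 6) - 1*(-115) = 3 + 115 = 118)
o = 118
(o - 317)*j(h(6, 6), -14) = (118 - 317)*(-66 - 11*(-14) + 6*(3 + 6) + (3 + 6)*(-14)) = -199*(-66 + 154 + 6*9 + 9*(-14)) = -199*(-66 + 154 + 54 - 126) = -199*16 = -3184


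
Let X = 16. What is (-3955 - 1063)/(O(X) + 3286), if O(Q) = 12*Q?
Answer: -2509/1739 ≈ -1.4428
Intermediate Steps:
(-3955 - 1063)/(O(X) + 3286) = (-3955 - 1063)/(12*16 + 3286) = -5018/(192 + 3286) = -5018/3478 = -5018*1/3478 = -2509/1739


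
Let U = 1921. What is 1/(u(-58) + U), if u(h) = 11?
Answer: 1/1932 ≈ 0.00051760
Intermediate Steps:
1/(u(-58) + U) = 1/(11 + 1921) = 1/1932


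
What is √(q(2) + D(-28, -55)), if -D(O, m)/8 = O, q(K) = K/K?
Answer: 15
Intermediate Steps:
q(K) = 1
D(O, m) = -8*O
√(q(2) + D(-28, -55)) = √(1 - 8*(-28)) = √(1 + 224) = √225 = 15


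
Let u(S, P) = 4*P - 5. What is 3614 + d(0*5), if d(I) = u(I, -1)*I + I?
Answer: 3614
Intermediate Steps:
u(S, P) = -5 + 4*P
d(I) = -8*I (d(I) = (-5 + 4*(-1))*I + I = (-5 - 4)*I + I = -9*I + I = -8*I)
3614 + d(0*5) = 3614 - 0*5 = 3614 - 8*0 = 3614 + 0 = 3614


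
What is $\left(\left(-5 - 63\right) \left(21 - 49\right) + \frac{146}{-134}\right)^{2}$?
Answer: $\frac{16254975025}{4489} \approx 3.6211 \cdot 10^{6}$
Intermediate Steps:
$\left(\left(-5 - 63\right) \left(21 - 49\right) + \frac{146}{-134}\right)^{2} = \left(\left(-68\right) \left(-28\right) + 146 \left(- \frac{1}{134}\right)\right)^{2} = \left(1904 - \frac{73}{67}\right)^{2} = \left(\frac{127495}{67}\right)^{2} = \frac{16254975025}{4489}$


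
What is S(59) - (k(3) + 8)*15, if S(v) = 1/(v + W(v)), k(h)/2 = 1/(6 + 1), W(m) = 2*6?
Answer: -61763/497 ≈ -124.27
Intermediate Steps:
W(m) = 12
k(h) = 2/7 (k(h) = 2/(6 + 1) = 2/7)
S(v) = 1/(12 + v) (S(v) = 1/(v + 12) = 1/(12 + v))
S(59) - (k(3) + 8)*15 = 1/(12 + 59) - (2/7 + 8)*15 = 1/71 - 58*15/7 = 1/71 - 1*870/7 = 1/71 - 870/7 = -61763/497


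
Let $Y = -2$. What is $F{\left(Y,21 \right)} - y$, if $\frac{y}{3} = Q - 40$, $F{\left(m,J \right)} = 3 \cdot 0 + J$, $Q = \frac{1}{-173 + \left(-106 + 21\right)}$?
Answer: $\frac{12127}{86} \approx 141.01$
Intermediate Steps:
$Q = - \frac{1}{258}$ ($Q = \frac{1}{-173 - 85} = \frac{1}{-258} = - \frac{1}{258} \approx -0.003876$)
$F{\left(m,J \right)} = J$ ($F{\left(m,J \right)} = 0 + J = J$)
$y = - \frac{10321}{86}$ ($y = 3 \left(- \frac{1}{258} - 40\right) = 3 \left(- \frac{10321}{258}\right) = - \frac{10321}{86} \approx -120.01$)
$F{\left(Y,21 \right)} - y = 21 - - \frac{10321}{86} = 21 + \frac{10321}{86} = \frac{12127}{86}$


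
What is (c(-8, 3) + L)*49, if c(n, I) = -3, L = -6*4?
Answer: -1323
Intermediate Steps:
L = -24
(c(-8, 3) + L)*49 = (-3 - 24)*49 = -27*49 = -1323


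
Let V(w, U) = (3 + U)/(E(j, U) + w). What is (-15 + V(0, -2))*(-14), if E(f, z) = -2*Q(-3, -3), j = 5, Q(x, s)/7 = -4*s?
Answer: 2521/12 ≈ 210.08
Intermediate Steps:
Q(x, s) = -28*s (Q(x, s) = 7*(-4*s) = -28*s)
E(f, z) = -168 (E(f, z) = -(-56)*(-3) = -2*84 = -168)
V(w, U) = (3 + U)/(-168 + w)
(-15 + V(0, -2))*(-14) = (-15 + (3 - 2)/(-168 + 0))*(-14) = (-15 + 1/(-168))*(-14) = (-15 - 1/168*1)*(-14) = (-15 - 1/168)*(-14) = -2521/168*(-14) = 2521/12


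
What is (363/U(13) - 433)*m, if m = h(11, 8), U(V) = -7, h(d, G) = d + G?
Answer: -64486/7 ≈ -9212.3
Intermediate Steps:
h(d, G) = G + d
m = 19 (m = 8 + 11 = 19)
(363/U(13) - 433)*m = (363/(-7) - 433)*19 = (363*(-⅐) - 433)*19 = (-363/7 - 433)*19 = -3394/7*19 = -64486/7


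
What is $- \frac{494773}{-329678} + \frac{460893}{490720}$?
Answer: $\frac{197370644507}{80889794080} \approx 2.44$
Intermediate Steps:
$- \frac{494773}{-329678} + \frac{460893}{490720} = \left(-494773\right) \left(- \frac{1}{329678}\right) + 460893 \cdot \frac{1}{490720} = \frac{494773}{329678} + \frac{460893}{490720} = \frac{197370644507}{80889794080}$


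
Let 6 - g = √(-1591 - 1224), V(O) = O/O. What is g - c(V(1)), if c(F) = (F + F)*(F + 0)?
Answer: 4 - I*√2815 ≈ 4.0 - 53.057*I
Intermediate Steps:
V(O) = 1
c(F) = 2*F² (c(F) = (2*F)*F = 2*F²)
g = 6 - I*√2815 (g = 6 - √(-1591 - 1224) = 6 - √(-2815) = 6 - I*√2815 ≈ 6.0 - 53.057*I)
g - c(V(1)) = (6 - I*√2815) - 2*1² = (6 - I*√2815) - 2 = 4 - I*√2815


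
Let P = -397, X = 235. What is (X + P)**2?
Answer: 26244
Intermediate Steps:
(X + P)**2 = (235 - 397)**2 = (-162)**2 = 26244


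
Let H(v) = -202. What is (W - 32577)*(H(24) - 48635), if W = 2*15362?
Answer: 90494961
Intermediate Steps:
W = 30724
(W - 32577)*(H(24) - 48635) = (30724 - 32577)*(-202 - 48635) = -1853*(-48837) = 90494961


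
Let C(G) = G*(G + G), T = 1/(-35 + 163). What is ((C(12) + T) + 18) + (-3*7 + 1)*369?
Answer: -905471/128 ≈ -7074.0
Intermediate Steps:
T = 1/128 ≈ 0.0078125
C(G) = 2*G**2 (C(G) = G*(2*G) = 2*G**2)
((C(12) + T) + 18) + (-3*7 + 1)*369 = ((2*12**2 + 1/128) + 18) + (-3*7 + 1)*369 = ((2*144 + 1/128) + 18) + (-21 + 1)*369 = ((288 + 1/128) + 18) - 20*369 = (36865/128 + 18) - 7380 = 39169/128 - 7380 = -905471/128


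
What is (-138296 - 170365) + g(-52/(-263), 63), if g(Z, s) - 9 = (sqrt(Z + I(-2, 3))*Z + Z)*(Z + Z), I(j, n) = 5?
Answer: -21349144780/69169 + 5408*sqrt(359521)/18191447 ≈ -3.0865e+5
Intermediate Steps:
g(Z, s) = 9 + 2*Z*(Z + Z*sqrt(5 + Z)) (g(Z, s) = 9 + (sqrt(Z + 5)*Z + Z)*(Z + Z) = 9 + (sqrt(5 + Z)*Z + Z)*(2*Z) = 9 + (Z*sqrt(5 + Z) + Z)*(2*Z) = 9 + (Z + Z*sqrt(5 + Z))*(2*Z) = 9 + 2*Z*(Z + Z*sqrt(5 + Z)))
(-138296 - 170365) + g(-52/(-263), 63) = (-138296 - 170365) + (9 + 2*(-52/(-263))**2 + 2*(-52/(-263))**2*sqrt(5 - 52/(-263))) = -308661 + (9 + 2*(-52*(-1/263))**2 + 2*(-52*(-1/263))**2*sqrt(5 - 52*(-1/263))) = -308661 + (9 + 2*(52/263)**2 + 2*(52/263)**2*sqrt(5 + 52/263)) = -308661 + (9 + 2*(2704/69169) + 2*(2704/69169)*sqrt(1367/263)) = -308661 + (9 + 5408/69169 + 2*(2704/69169)*(sqrt(359521)/263)) = -308661 + (9 + 5408/69169 + 5408*sqrt(359521)/18191447) = -308661 + (627929/69169 + 5408*sqrt(359521)/18191447) = -21349144780/69169 + 5408*sqrt(359521)/18191447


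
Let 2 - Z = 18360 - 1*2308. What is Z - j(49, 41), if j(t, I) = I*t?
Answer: -18059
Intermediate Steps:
Z = -16050 (Z = 2 - (18360 - 1*2308) = 2 - (18360 - 2308) = 2 - 1*16052 = 2 - 16052 = -16050)
Z - j(49, 41) = -16050 - 41*49 = -16050 - 1*2009 = -16050 - 2009 = -18059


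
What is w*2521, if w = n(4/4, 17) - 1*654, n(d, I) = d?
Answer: -1646213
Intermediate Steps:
w = -653 (w = 4/4 - 1*654 = 4*(1/4) - 654 = 1 - 654 = -653)
w*2521 = -653*2521 = -1646213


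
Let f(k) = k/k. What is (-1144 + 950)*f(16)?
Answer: -194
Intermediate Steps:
f(k) = 1
(-1144 + 950)*f(16) = (-1144 + 950)*1 = -194*1 = -194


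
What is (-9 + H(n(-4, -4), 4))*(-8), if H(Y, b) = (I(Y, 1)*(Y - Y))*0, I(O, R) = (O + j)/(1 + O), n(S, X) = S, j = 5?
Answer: 72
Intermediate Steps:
I(O, R) = (5 + O)/(1 + O) (I(O, R) = (O + 5)/(1 + O) = (5 + O)/(1 + O))
H(Y, b) = 0 (H(Y, b) = (((5 + Y)/(1 + Y))*(Y - Y))*0 = (((5 + Y)/(1 + Y))*0)*0 = 0*0 = 0)
(-9 + H(n(-4, -4), 4))*(-8) = (-9 + 0)*(-8) = -9*(-8) = 72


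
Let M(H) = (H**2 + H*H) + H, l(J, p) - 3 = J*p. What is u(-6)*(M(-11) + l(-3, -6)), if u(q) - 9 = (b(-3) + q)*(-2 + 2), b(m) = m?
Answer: 2268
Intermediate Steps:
l(J, p) = 3 + J*p
M(H) = H + 2*H**2 (M(H) = (H**2 + H**2) + H = 2*H**2 + H = H + 2*H**2)
u(q) = 9 (u(q) = 9 + (-3 + q)*(-2 + 2) = 9 + (-3 + q)*0 = 9 + 0 = 9)
u(-6)*(M(-11) + l(-3, -6)) = 9*(-11*(1 + 2*(-11)) + (3 - 3*(-6))) = 9*(-11*(1 - 22) + (3 + 18)) = 9*(-11*(-21) + 21) = 9*(231 + 21) = 9*252 = 2268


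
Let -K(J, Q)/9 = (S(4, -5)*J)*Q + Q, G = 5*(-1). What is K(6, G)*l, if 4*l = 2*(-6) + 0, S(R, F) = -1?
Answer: 675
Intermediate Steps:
l = -3 (l = (2*(-6) + 0)/4 = (-12 + 0)/4 = (1/4)*(-12) = -3)
G = -5
K(J, Q) = -9*Q + 9*J*Q (K(J, Q) = -9*((-J)*Q + Q) = -9*(-J*Q + Q) = -9*(Q - J*Q) = -9*Q + 9*J*Q)
K(6, G)*l = (9*(-5)*(-1 + 6))*(-3) = (9*(-5)*5)*(-3) = -225*(-3) = 675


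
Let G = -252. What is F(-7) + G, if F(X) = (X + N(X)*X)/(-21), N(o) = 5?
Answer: -250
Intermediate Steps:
F(X) = -2*X/7 (F(X) = (X + 5*X)/(-21) = (6*X)*(-1/21) = -2*X/7)
F(-7) + G = -2/7*(-7) - 252 = 2 - 252 = -250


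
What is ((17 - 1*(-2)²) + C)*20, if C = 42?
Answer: 1100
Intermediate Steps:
((17 - 1*(-2)²) + C)*20 = ((17 - 1*(-2)²) + 42)*20 = ((17 - 1*4) + 42)*20 = ((17 - 4) + 42)*20 = (13 + 42)*20 = 55*20 = 1100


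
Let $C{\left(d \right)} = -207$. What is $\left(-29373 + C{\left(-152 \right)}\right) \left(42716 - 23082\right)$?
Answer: $-580773720$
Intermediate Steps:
$\left(-29373 + C{\left(-152 \right)}\right) \left(42716 - 23082\right) = \left(-29373 - 207\right) \left(42716 - 23082\right) = - 29580 \left(42716 - 23082\right) = \left(-29580\right) 19634 = -580773720$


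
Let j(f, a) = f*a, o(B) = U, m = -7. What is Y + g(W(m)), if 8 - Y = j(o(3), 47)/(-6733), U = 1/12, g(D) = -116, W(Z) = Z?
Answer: -8725921/80796 ≈ -108.00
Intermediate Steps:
U = 1/12 (U = 1*(1/12) = 1/12 ≈ 0.083333)
o(B) = 1/12
j(f, a) = a*f
Y = 646415/80796 (Y = 8 - 47*(1/12)/(-6733) = 8 - 47*(-1)/(12*6733) = 8 - 1*(-47/80796) = 8 + 47/80796 = 646415/80796 ≈ 8.0006)
Y + g(W(m)) = 646415/80796 - 116 = -8725921/80796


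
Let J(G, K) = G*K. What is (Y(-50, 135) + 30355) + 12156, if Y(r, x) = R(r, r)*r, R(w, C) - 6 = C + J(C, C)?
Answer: -80289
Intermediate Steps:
R(w, C) = 6 + C + C² (R(w, C) = 6 + (C + C*C) = 6 + (C + C²) = 6 + C + C²)
Y(r, x) = r*(6 + r + r²) (Y(r, x) = (6 + r + r²)*r = r*(6 + r + r²))
(Y(-50, 135) + 30355) + 12156 = (-50*(6 - 50 + (-50)²) + 30355) + 12156 = (-50*(6 - 50 + 2500) + 30355) + 12156 = (-50*2456 + 30355) + 12156 = (-122800 + 30355) + 12156 = -92445 + 12156 = -80289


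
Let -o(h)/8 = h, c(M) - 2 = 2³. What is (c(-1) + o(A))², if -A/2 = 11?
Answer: 34596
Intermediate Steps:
c(M) = 10 (c(M) = 2 + 2³ = 2 + 8 = 10)
A = -22 (A = -2*11 = -22)
o(h) = -8*h
(c(-1) + o(A))² = (10 - 8*(-22))² = (10 + 176)² = 186² = 34596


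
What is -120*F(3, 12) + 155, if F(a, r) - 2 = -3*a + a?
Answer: 635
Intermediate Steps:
F(a, r) = 2 - 2*a (F(a, r) = 2 + (-3*a + a) = 2 - 2*a)
-120*F(3, 12) + 155 = -120*(2 - 2*3) + 155 = -120*(2 - 6) + 155 = -120*(-4) + 155 = 480 + 155 = 635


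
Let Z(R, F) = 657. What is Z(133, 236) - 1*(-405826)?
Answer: 406483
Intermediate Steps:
Z(133, 236) - 1*(-405826) = 657 - 1*(-405826) = 657 + 405826 = 406483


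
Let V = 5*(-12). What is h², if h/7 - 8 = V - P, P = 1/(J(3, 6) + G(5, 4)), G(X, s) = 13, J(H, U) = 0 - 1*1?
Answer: 19140625/144 ≈ 1.3292e+5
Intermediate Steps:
J(H, U) = -1 (J(H, U) = 0 - 1 = -1)
V = -60
P = 1/12 (P = 1/(-1 + 13) = 1/12 ≈ 0.083333)
h = -4375/12 (h = 56 + 7*(-60 - 1*1/12) = 56 + 7*(-60 - 1/12) = 56 + 7*(-721/12) = 56 - 5047/12 = -4375/12 ≈ -364.58)
h² = (-4375/12)² = 19140625/144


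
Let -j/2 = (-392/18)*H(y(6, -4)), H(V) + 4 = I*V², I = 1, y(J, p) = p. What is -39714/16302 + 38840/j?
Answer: 38275781/532532 ≈ 71.875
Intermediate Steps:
H(V) = -4 + V² (H(V) = -4 + 1*V² = -4 + V²)
j = 1568/3 (j = -2*(-392/18)*(-4 + (-4)²) = -2*(-392/18)*(-4 + 16) = -2*(-28*7/9)*12 = -(-392)*12/9 = -2*(-784/3) = 1568/3 ≈ 522.67)
-39714/16302 + 38840/j = -39714/16302 + 38840/(1568/3) = -39714*1/16302 + 38840*(3/1568) = -6619/2717 + 14565/196 = 38275781/532532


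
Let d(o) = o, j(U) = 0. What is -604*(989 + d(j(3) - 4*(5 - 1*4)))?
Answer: -594940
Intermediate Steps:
-604*(989 + d(j(3) - 4*(5 - 1*4))) = -604*(989 + (0 - 4*(5 - 1*4))) = -604*(989 + (0 - 4*(5 - 4))) = -604*(989 + (0 - 4*1)) = -604*(989 + (0 - 4)) = -604*(989 - 4) = -604*985 = -594940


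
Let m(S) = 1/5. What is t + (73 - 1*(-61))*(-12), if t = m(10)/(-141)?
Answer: -1133641/705 ≈ -1608.0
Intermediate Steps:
m(S) = ⅕
t = -1/705 (t = (⅕)/(-141) = (⅕)*(-1/141) = -1/705 ≈ -0.0014184)
t + (73 - 1*(-61))*(-12) = -1/705 + (73 - 1*(-61))*(-12) = -1/705 + (73 + 61)*(-12) = -1/705 + 134*(-12) = -1/705 - 1608 = -1133641/705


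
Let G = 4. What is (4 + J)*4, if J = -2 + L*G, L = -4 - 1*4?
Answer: -120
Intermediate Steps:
L = -8 (L = -4 - 4 = -8)
J = -34 (J = -2 - 8*4 = -2 - 32 = -34)
(4 + J)*4 = (4 - 34)*4 = -30*4 = -120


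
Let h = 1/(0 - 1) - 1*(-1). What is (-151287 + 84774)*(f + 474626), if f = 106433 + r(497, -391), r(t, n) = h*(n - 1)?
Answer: -38647977267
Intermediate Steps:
h = 0 (h = 1/(-1) + 1 = -1 + 1 = 0)
r(t, n) = 0 (r(t, n) = 0*(n - 1) = 0*(-1 + n) = 0)
f = 106433 (f = 106433 + 0 = 106433)
(-151287 + 84774)*(f + 474626) = (-151287 + 84774)*(106433 + 474626) = -66513*581059 = -38647977267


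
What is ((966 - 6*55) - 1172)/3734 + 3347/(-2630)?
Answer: -6953689/4910210 ≈ -1.4162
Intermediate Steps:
((966 - 6*55) - 1172)/3734 + 3347/(-2630) = ((966 - 330) - 1172)*(1/3734) + 3347*(-1/2630) = (636 - 1172)*(1/3734) - 3347/2630 = -536*1/3734 - 3347/2630 = -268/1867 - 3347/2630 = -6953689/4910210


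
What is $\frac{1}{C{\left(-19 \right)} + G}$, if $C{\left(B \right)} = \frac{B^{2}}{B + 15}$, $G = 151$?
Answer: $\frac{4}{243} \approx 0.016461$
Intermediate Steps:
$C{\left(B \right)} = \frac{B^{2}}{15 + B}$
$\frac{1}{C{\left(-19 \right)} + G} = \frac{1}{\frac{\left(-19\right)^{2}}{15 - 19} + 151} = \frac{1}{\frac{361}{-4} + 151} = \frac{1}{361 \left(- \frac{1}{4}\right) + 151} = \frac{1}{- \frac{361}{4} + 151} = \frac{1}{\frac{243}{4}} = \frac{4}{243}$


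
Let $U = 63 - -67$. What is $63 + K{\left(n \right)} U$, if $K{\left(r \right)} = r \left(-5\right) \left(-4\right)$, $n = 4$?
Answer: $10463$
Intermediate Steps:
$U = 130$ ($U = 63 + 67 = 130$)
$K{\left(r \right)} = 20 r$ ($K{\left(r \right)} = - 5 r \left(-4\right) = 20 r$)
$63 + K{\left(n \right)} U = 63 + 20 \cdot 4 \cdot 130 = 63 + 80 \cdot 130 = 63 + 10400 = 10463$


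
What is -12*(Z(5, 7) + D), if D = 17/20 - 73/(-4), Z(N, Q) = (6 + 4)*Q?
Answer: -5346/5 ≈ -1069.2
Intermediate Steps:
Z(N, Q) = 10*Q
D = 191/10 (D = 17*(1/20) - 73*(-¼) = 17/20 + 73/4 = 191/10 ≈ 19.100)
-12*(Z(5, 7) + D) = -12*(10*7 + 191/10) = -12*(70 + 191/10) = -12*891/10 = -5346/5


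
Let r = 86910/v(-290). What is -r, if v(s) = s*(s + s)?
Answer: -8691/16820 ≈ -0.51671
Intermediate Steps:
v(s) = 2*s² (v(s) = s*(2*s) = 2*s²)
r = 8691/16820 (r = 86910/((2*(-290)²)) = 86910/((2*84100)) = 86910/168200 = 86910*(1/168200) = 8691/16820 ≈ 0.51671)
-r = -1*8691/16820 = -8691/16820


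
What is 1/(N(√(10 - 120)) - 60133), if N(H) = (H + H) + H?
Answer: -60133/3615978679 - 3*I*√110/3615978679 ≈ -1.663e-5 - 8.7014e-9*I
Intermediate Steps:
N(H) = 3*H (N(H) = 2*H + H = 3*H)
1/(N(√(10 - 120)) - 60133) = 1/(3*√(10 - 120) - 60133) = 1/(3*√(-110) - 60133) = 1/(3*(I*√110) - 60133) = 1/(3*I*√110 - 60133) = 1/(-60133 + 3*I*√110)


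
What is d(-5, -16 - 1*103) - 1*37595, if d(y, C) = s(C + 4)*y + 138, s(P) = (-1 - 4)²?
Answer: -37582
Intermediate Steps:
s(P) = 25 (s(P) = (-5)² = 25)
d(y, C) = 138 + 25*y (d(y, C) = 25*y + 138 = 138 + 25*y)
d(-5, -16 - 1*103) - 1*37595 = (138 + 25*(-5)) - 1*37595 = (138 - 125) - 37595 = 13 - 37595 = -37582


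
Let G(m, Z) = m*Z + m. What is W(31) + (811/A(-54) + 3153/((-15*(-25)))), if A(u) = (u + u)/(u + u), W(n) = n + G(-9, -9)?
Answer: 115301/125 ≈ 922.41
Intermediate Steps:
G(m, Z) = m + Z*m (G(m, Z) = Z*m + m = m + Z*m)
W(n) = 72 + n (W(n) = n - 9*(1 - 9) = n - 9*(-8) = n + 72 = 72 + n)
A(u) = 1 (A(u) = (2*u)/((2*u)) = (2*u)*(1/(2*u)) = 1)
W(31) + (811/A(-54) + 3153/((-15*(-25)))) = (72 + 31) + (811/1 + 3153/((-15*(-25)))) = 103 + (811*1 + 3153/375) = 103 + (811 + 3153*(1/375)) = 103 + (811 + 1051/125) = 103 + 102426/125 = 115301/125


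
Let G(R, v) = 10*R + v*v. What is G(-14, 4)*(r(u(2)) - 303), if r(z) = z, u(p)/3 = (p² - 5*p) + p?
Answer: 39060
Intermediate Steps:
u(p) = -12*p + 3*p² (u(p) = 3*((p² - 5*p) + p) = 3*(p² - 4*p) = -12*p + 3*p²)
G(R, v) = v² + 10*R (G(R, v) = 10*R + v² = v² + 10*R)
G(-14, 4)*(r(u(2)) - 303) = (4² + 10*(-14))*(3*2*(-4 + 2) - 303) = (16 - 140)*(3*2*(-2) - 303) = -124*(-12 - 303) = -124*(-315) = 39060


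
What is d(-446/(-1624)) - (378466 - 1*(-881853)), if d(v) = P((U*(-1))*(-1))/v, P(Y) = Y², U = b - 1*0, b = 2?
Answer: -281047889/223 ≈ -1.2603e+6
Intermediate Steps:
U = 2 (U = 2 - 1*0 = 2 + 0 = 2)
d(v) = 4/v (d(v) = ((2*(-1))*(-1))²/v = (-2*(-1))²/v = 2²/v = 4/v)
d(-446/(-1624)) - (378466 - 1*(-881853)) = 4/((-446/(-1624))) - (378466 - 1*(-881853)) = 4/((-446*(-1/1624))) - (378466 + 881853) = 4/(223/812) - 1*1260319 = 4*(812/223) - 1260319 = 3248/223 - 1260319 = -281047889/223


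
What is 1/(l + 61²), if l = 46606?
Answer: 1/50327 ≈ 1.9870e-5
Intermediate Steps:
1/(l + 61²) = 1/(46606 + 61²) = 1/(46606 + 3721) = 1/50327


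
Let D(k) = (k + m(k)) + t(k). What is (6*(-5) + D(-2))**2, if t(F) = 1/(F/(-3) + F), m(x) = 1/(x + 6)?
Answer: 4225/4 ≈ 1056.3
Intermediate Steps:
m(x) = 1/(6 + x)
t(F) = 3/(2*F) (t(F) = 1/(F*(-1/3) + F) = 1/(-F/3 + F) = 1/(2*F/3) = 3/(2*F))
D(k) = k + 1/(6 + k) + 3/(2*k) (D(k) = (k + 1/(6 + k)) + 3/(2*k) = k + 1/(6 + k) + 3/(2*k))
(6*(-5) + D(-2))**2 = (6*(-5) + (-2 + 1/(6 - 2) + (3/2)/(-2)))**2 = (-30 + (-2 + 1/4 + (3/2)*(-1/2)))**2 = (-30 + (-2 + 1/4 - 3/4))**2 = (-30 - 5/2)**2 = (-65/2)**2 = 4225/4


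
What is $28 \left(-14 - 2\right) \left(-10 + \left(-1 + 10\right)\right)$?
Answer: $448$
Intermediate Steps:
$28 \left(-14 - 2\right) \left(-10 + \left(-1 + 10\right)\right) = 28 \left(- 16 \left(-10 + 9\right)\right) = 28 \left(\left(-16\right) \left(-1\right)\right) = 28 \cdot 16 = 448$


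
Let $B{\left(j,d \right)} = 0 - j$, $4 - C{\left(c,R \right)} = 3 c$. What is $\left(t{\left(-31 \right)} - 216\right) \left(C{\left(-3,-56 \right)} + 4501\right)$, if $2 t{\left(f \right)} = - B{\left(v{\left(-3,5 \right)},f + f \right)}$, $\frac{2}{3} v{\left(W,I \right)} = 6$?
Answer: $-954711$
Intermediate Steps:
$C{\left(c,R \right)} = 4 - 3 c$
$v{\left(W,I \right)} = 9$ ($v{\left(W,I \right)} = \frac{3}{2} \cdot 6 = 9$)
$B{\left(j,d \right)} = - j$
$t{\left(f \right)} = \frac{9}{2}$ ($t{\left(f \right)} = \frac{\left(-1\right) \left(\left(-1\right) 9\right)}{2} = \frac{\left(-1\right) \left(-9\right)}{2} = \frac{1}{2} \cdot 9 = \frac{9}{2}$)
$\left(t{\left(-31 \right)} - 216\right) \left(C{\left(-3,-56 \right)} + 4501\right) = \left(\frac{9}{2} - 216\right) \left(\left(4 - -9\right) + 4501\right) = - \frac{423 \left(\left(4 + 9\right) + 4501\right)}{2} = - \frac{423 \left(13 + 4501\right)}{2} = \left(- \frac{423}{2}\right) 4514 = -954711$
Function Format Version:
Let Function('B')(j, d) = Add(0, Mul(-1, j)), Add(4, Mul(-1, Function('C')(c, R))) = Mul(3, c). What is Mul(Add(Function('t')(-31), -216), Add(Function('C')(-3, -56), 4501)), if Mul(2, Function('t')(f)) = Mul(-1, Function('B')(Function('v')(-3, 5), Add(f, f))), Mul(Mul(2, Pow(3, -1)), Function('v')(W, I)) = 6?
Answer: -954711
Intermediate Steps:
Function('C')(c, R) = Add(4, Mul(-3, c)) (Function('C')(c, R) = Add(4, Mul(-1, Mul(3, c))) = Add(4, Mul(-3, c)))
Function('v')(W, I) = 9 (Function('v')(W, I) = Mul(Rational(3, 2), 6) = 9)
Function('B')(j, d) = Mul(-1, j)
Function('t')(f) = Rational(9, 2) (Function('t')(f) = Mul(Rational(1, 2), Mul(-1, Mul(-1, 9))) = Mul(Rational(1, 2), Mul(-1, -9)) = Mul(Rational(1, 2), 9) = Rational(9, 2))
Mul(Add(Function('t')(-31), -216), Add(Function('C')(-3, -56), 4501)) = Mul(Add(Rational(9, 2), -216), Add(Add(4, Mul(-3, -3)), 4501)) = Mul(Rational(-423, 2), Add(Add(4, 9), 4501)) = Mul(Rational(-423, 2), Add(13, 4501)) = Mul(Rational(-423, 2), 4514) = -954711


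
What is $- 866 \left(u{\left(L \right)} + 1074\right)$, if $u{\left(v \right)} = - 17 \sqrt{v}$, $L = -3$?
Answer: $-930084 + 14722 i \sqrt{3} \approx -9.3008 \cdot 10^{5} + 25499.0 i$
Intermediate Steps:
$- 866 \left(u{\left(L \right)} + 1074\right) = - 866 \left(- 17 \sqrt{-3} + 1074\right) = - 866 \left(- 17 i \sqrt{3} + 1074\right) = - 866 \left(1074 - 17 i \sqrt{3}\right) = -930084 + 14722 i \sqrt{3}$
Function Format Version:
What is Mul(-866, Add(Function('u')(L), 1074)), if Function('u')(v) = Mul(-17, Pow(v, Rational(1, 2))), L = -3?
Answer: Add(-930084, Mul(14722, I, Pow(3, Rational(1, 2)))) ≈ Add(-9.3008e+5, Mul(25499., I))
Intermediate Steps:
Mul(-866, Add(Function('u')(L), 1074)) = Mul(-866, Add(Mul(-17, Pow(-3, Rational(1, 2))), 1074)) = Mul(-866, Add(Mul(-17, Mul(I, Pow(3, Rational(1, 2)))), 1074)) = Mul(-866, Add(Mul(-17, I, Pow(3, Rational(1, 2))), 1074)) = Mul(-866, Add(1074, Mul(-17, I, Pow(3, Rational(1, 2))))) = Add(-930084, Mul(14722, I, Pow(3, Rational(1, 2))))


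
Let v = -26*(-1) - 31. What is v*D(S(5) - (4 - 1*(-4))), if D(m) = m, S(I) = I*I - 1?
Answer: -80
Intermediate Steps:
S(I) = -1 + I² (S(I) = I² - 1 = -1 + I²)
v = -5 (v = 26 - 31 = -5)
v*D(S(5) - (4 - 1*(-4))) = -5*((-1 + 5²) - (4 - 1*(-4))) = -5*((-1 + 25) - (4 + 4)) = -5*(24 - 1*8) = -5*(24 - 8) = -5*16 = -80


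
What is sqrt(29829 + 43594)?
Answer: sqrt(73423) ≈ 270.97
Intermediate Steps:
sqrt(29829 + 43594) = sqrt(73423)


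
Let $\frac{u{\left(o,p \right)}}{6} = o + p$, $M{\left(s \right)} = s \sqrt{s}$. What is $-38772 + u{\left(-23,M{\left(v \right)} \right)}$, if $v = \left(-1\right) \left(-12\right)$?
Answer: $-38910 + 144 \sqrt{3} \approx -38661.0$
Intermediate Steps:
$v = 12$
$M{\left(s \right)} = s^{\frac{3}{2}}$
$u{\left(o,p \right)} = 6 o + 6 p$ ($u{\left(o,p \right)} = 6 \left(o + p\right) = 6 o + 6 p$)
$-38772 + u{\left(-23,M{\left(v \right)} \right)} = -38772 + \left(6 \left(-23\right) + 6 \cdot 12^{\frac{3}{2}}\right) = -38772 - \left(138 - 6 \cdot 24 \sqrt{3}\right) = -38772 - \left(138 - 144 \sqrt{3}\right) = -38910 + 144 \sqrt{3}$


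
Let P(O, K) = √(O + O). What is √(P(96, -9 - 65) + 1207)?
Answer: √(1207 + 8*√3) ≈ 34.941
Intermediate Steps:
P(O, K) = √2*√O (P(O, K) = √(2*O) = √2*√O)
√(P(96, -9 - 65) + 1207) = √(√2*√96 + 1207) = √(√2*(4*√6) + 1207) = √(8*√3 + 1207) = √(1207 + 8*√3)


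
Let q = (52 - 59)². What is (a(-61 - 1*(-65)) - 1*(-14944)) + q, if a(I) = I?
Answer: 14997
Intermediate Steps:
q = 49 (q = (-7)² = 49)
(a(-61 - 1*(-65)) - 1*(-14944)) + q = ((-61 - 1*(-65)) - 1*(-14944)) + 49 = ((-61 + 65) + 14944) + 49 = (4 + 14944) + 49 = 14948 + 49 = 14997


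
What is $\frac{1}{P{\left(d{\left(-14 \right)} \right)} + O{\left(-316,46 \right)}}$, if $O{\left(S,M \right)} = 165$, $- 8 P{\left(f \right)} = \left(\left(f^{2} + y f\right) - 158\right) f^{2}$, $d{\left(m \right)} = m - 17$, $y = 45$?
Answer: $\frac{1}{71279} \approx 1.4029 \cdot 10^{-5}$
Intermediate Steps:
$d{\left(m \right)} = -17 + m$
$P{\left(f \right)} = - \frac{f^{2} \left(-158 + f^{2} + 45 f\right)}{8}$ ($P{\left(f \right)} = - \frac{\left(\left(f^{2} + 45 f\right) - 158\right) f^{2}}{8} = - \frac{\left(-158 + f^{2} + 45 f\right) f^{2}}{8} = - \frac{f^{2} \left(-158 + f^{2} + 45 f\right)}{8}$)
$\frac{1}{P{\left(d{\left(-14 \right)} \right)} + O{\left(-316,46 \right)}} = \frac{1}{\frac{\left(-17 - 14\right)^{2} \left(158 - \left(-17 - 14\right)^{2} - 45 \left(-17 - 14\right)\right)}{8} + 165} = \frac{1}{\frac{\left(-31\right)^{2} \left(158 - \left(-31\right)^{2} - -1395\right)}{8} + 165} = \frac{1}{\frac{1}{8} \cdot 961 \left(158 - 961 + 1395\right) + 165} = \frac{1}{\frac{1}{8} \cdot 961 \cdot 592 + 165} = \frac{1}{71114 + 165} = \frac{1}{71279}$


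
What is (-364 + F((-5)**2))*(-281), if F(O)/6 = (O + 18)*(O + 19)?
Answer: -3087628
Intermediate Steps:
F(O) = 6*(18 + O)*(19 + O) (F(O) = 6*((O + 18)*(O + 19)) = 6*((18 + O)*(19 + O)) = 6*(18 + O)*(19 + O))
(-364 + F((-5)**2))*(-281) = (-364 + (2052 + 6*((-5)**2)**2 + 222*(-5)**2))*(-281) = (-364 + (2052 + 6*25**2 + 222*25))*(-281) = (-364 + (2052 + 6*625 + 5550))*(-281) = (-364 + (2052 + 3750 + 5550))*(-281) = (-364 + 11352)*(-281) = 10988*(-281) = -3087628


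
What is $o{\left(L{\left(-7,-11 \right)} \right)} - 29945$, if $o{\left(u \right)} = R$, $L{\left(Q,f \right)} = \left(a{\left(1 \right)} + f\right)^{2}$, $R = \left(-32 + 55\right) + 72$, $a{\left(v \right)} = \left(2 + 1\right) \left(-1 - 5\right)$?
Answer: $-29850$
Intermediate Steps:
$a{\left(v \right)} = -18$ ($a{\left(v \right)} = 3 \left(-6\right) = -18$)
$R = 95$ ($R = 23 + 72 = 95$)
$L{\left(Q,f \right)} = \left(-18 + f\right)^{2}$
$o{\left(u \right)} = 95$
$o{\left(L{\left(-7,-11 \right)} \right)} - 29945 = 95 - 29945 = -29850$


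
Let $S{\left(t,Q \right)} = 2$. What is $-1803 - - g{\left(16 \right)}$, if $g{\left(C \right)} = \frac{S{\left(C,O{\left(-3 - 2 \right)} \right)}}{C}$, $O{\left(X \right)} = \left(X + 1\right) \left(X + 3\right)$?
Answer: $- \frac{14423}{8} \approx -1802.9$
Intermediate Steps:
$O{\left(X \right)} = \left(1 + X\right) \left(3 + X\right)$
$g{\left(C \right)} = \frac{2}{C}$
$-1803 - - g{\left(16 \right)} = -1803 - - \frac{2}{16} = -1803 - \left(-1\right) \frac{1}{8} = -1803 - - \frac{1}{8} = -1803 + \frac{1}{8} = - \frac{14423}{8}$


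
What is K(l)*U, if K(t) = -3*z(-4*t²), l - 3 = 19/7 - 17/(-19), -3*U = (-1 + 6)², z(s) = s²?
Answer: 238789645952400/312900721 ≈ 7.6315e+5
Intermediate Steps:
U = -25/3 (U = -(-1 + 6)²/3 = -⅓*5² = -⅓*25 = -25/3 ≈ -8.3333)
l = 879/133 (l = 3 + (19/7 - 17/(-19)) = 3 + (19*(⅐) - 17*(-1/19)) = 3 + (19/7 + 17/19) = 3 + 480/133 = 879/133 ≈ 6.6090)
K(t) = -48*t⁴ (K(t) = -3*16*t⁴ = -48*t⁴)
K(l)*U = -48*(879/133)⁴*(-25/3) = -48*596974114881/312900721*(-25/3) = -28654757514288/312900721*(-25/3) = 238789645952400/312900721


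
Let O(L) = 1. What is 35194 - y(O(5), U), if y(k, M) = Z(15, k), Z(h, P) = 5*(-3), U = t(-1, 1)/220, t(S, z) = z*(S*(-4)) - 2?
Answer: 35209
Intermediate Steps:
t(S, z) = -2 - 4*S*z (t(S, z) = z*(-4*S) - 2 = -4*S*z - 2 = -2 - 4*S*z)
U = 1/110 (U = (-2 - 4*(-1)*1)/220 = (-2 + 4)*(1/220) = 2*(1/220) = 1/110 ≈ 0.0090909)
Z(h, P) = -15
y(k, M) = -15
35194 - y(O(5), U) = 35194 - 1*(-15) = 35194 + 15 = 35209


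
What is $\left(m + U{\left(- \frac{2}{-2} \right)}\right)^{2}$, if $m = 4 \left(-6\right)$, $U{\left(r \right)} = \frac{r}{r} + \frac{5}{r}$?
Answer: $324$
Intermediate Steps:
$U{\left(r \right)} = 1 + \frac{5}{r}$
$m = -24$
$\left(m + U{\left(- \frac{2}{-2} \right)}\right)^{2} = \left(-24 + \frac{5 - \frac{2}{-2}}{\left(-2\right) \frac{1}{-2}}\right)^{2} = \left(-24 + \frac{5 - -1}{\left(-2\right) \left(- \frac{1}{2}\right)}\right)^{2} = \left(-24 + \frac{5 + 1}{1}\right)^{2} = \left(-24 + 1 \cdot 6\right)^{2} = \left(-24 + 6\right)^{2} = \left(-18\right)^{2} = 324$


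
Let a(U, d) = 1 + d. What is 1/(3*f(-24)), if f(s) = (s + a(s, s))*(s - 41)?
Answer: 1/9165 ≈ 0.00010911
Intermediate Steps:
f(s) = (1 + 2*s)*(-41 + s) (f(s) = (s + (1 + s))*(s - 41) = (1 + 2*s)*(-41 + s))
1/(3*f(-24)) = 1/(3*(-41 - 81*(-24) + 2*(-24)²)) = 1/(3*(-41 + 1944 + 2*576)) = 1/(3*(-41 + 1944 + 1152)) = 1/(3*3055) = 1/9165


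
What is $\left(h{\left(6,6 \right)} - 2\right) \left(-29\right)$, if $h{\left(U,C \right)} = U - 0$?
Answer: $-116$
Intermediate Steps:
$h{\left(U,C \right)} = U$ ($h{\left(U,C \right)} = U + 0 = U$)
$\left(h{\left(6,6 \right)} - 2\right) \left(-29\right) = \left(6 - 2\right) \left(-29\right) = 4 \left(-29\right) = -116$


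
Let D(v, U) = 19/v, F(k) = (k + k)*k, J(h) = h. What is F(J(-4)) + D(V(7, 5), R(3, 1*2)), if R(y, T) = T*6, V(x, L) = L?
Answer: 179/5 ≈ 35.800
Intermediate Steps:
F(k) = 2*k² (F(k) = (2*k)*k = 2*k²)
R(y, T) = 6*T
F(J(-4)) + D(V(7, 5), R(3, 1*2)) = 2*(-4)² + 19/5 = 2*16 + 19*(⅕) = 32 + 19/5 = 179/5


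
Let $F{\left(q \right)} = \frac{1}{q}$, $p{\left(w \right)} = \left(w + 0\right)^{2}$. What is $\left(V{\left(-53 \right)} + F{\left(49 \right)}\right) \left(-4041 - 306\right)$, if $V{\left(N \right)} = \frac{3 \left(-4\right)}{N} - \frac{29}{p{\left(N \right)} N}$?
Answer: $- \frac{1119035790}{1042139} \approx -1073.8$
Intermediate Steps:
$p{\left(w \right)} = w^{2}$
$V{\left(N \right)} = - \frac{29}{N^{3}} - \frac{12}{N}$ ($V{\left(N \right)} = \frac{3 \left(-4\right)}{N} - \frac{29}{N^{2} N} = - \frac{12}{N} - \frac{29}{N^{3}} = - \frac{29}{N^{3}} - \frac{12}{N}$)
$\left(V{\left(-53 \right)} + F{\left(49 \right)}\right) \left(-4041 - 306\right) = \left(\left(- \frac{29}{-148877} - \frac{12}{-53}\right) + \frac{1}{49}\right) \left(-4041 - 306\right) = \left(\left(\left(-29\right) \left(- \frac{1}{148877}\right) - - \frac{12}{53}\right) + \frac{1}{49}\right) \left(-4347\right) = \left(\left(\frac{29}{148877} + \frac{12}{53}\right) + \frac{1}{49}\right) \left(-4347\right) = \left(\frac{33737}{148877} + \frac{1}{49}\right) \left(-4347\right) = \frac{1801990}{7294973} \left(-4347\right) = - \frac{1119035790}{1042139}$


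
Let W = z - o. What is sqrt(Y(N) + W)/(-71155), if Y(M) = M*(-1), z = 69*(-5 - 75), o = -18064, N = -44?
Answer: -2*sqrt(3147)/71155 ≈ -0.0015768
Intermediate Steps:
z = -5520 (z = 69*(-80) = -5520)
W = 12544 (W = -5520 - 1*(-18064) = -5520 + 18064 = 12544)
Y(M) = -M
sqrt(Y(N) + W)/(-71155) = sqrt(-1*(-44) + 12544)/(-71155) = sqrt(44 + 12544)*(-1/71155) = sqrt(12588)*(-1/71155) = (2*sqrt(3147))*(-1/71155) = -2*sqrt(3147)/71155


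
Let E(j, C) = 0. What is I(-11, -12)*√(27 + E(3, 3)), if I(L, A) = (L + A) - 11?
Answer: -102*√3 ≈ -176.67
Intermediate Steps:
I(L, A) = -11 + A + L (I(L, A) = (A + L) - 11 = -11 + A + L)
I(-11, -12)*√(27 + E(3, 3)) = (-11 - 12 - 11)*√(27 + 0) = -102*√3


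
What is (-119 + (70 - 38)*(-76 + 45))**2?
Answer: 1234321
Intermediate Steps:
(-119 + (70 - 38)*(-76 + 45))**2 = (-119 + 32*(-31))**2 = (-119 - 992)**2 = (-1111)**2 = 1234321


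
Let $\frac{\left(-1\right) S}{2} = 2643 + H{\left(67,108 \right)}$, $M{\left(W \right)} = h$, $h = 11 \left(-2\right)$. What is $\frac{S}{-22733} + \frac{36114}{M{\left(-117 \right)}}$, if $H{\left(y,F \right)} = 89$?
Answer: $- \frac{410429677}{250063} \approx -1641.3$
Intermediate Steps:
$h = -22$
$M{\left(W \right)} = -22$
$S = -5464$ ($S = - 2 \left(2643 + 89\right) = \left(-2\right) 2732 = -5464$)
$\frac{S}{-22733} + \frac{36114}{M{\left(-117 \right)}} = - \frac{5464}{-22733} + \frac{36114}{-22} = \left(-5464\right) \left(- \frac{1}{22733}\right) + 36114 \left(- \frac{1}{22}\right) = \frac{5464}{22733} - \frac{18057}{11} = - \frac{410429677}{250063}$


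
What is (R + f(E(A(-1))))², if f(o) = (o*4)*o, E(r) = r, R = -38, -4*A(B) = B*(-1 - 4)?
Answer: 16129/16 ≈ 1008.1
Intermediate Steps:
A(B) = 5*B/4 (A(B) = -B*(-1 - 4)/4 = -B*(-5)/4 = -(-5)*B/4 = 5*B/4)
f(o) = 4*o² (f(o) = (4*o)*o = 4*o²)
(R + f(E(A(-1))))² = (-38 + 4*((5/4)*(-1))²)² = (-38 + 4*(-5/4)²)² = (-38 + 4*(25/16))² = (-38 + 25/4)² = (-127/4)² = 16129/16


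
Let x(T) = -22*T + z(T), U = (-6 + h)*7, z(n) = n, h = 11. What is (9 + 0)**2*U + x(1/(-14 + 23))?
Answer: 8498/3 ≈ 2832.7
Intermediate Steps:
U = 35 (U = (-6 + 11)*7 = 5*7 = 35)
x(T) = -21*T (x(T) = -22*T + T = -21*T)
(9 + 0)**2*U + x(1/(-14 + 23)) = (9 + 0)**2*35 - 21/(-14 + 23) = 9**2*35 - 21/9 = 81*35 - 21*1/9 = 2835 - 7/3 = 8498/3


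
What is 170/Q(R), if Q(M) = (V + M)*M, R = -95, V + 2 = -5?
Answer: 1/57 ≈ 0.017544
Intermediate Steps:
V = -7 (V = -2 - 5 = -7)
Q(M) = M*(-7 + M) (Q(M) = (-7 + M)*M = M*(-7 + M))
170/Q(R) = 170/((-95*(-7 - 95))) = 170/((-95*(-102))) = 170/9690 = 170*(1/9690) = 1/57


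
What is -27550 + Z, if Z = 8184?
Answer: -19366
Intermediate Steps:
-27550 + Z = -27550 + 8184 = -19366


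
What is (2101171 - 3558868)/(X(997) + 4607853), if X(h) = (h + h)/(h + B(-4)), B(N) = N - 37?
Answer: -696779166/2202554731 ≈ -0.31635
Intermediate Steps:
B(N) = -37 + N
X(h) = 2*h/(-41 + h) (X(h) = (h + h)/(h + (-37 - 4)) = (2*h)/(h - 41) = (2*h)/(-41 + h) = 2*h/(-41 + h))
(2101171 - 3558868)/(X(997) + 4607853) = (2101171 - 3558868)/(2*997/(-41 + 997) + 4607853) = -1457697/(2*997/956 + 4607853) = -1457697/(2*997*(1/956) + 4607853) = -1457697/(997/478 + 4607853) = -1457697/2202554731/478 = -1457697*478/2202554731 = -696779166/2202554731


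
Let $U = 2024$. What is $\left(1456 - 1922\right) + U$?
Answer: $1558$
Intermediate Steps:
$\left(1456 - 1922\right) + U = \left(1456 - 1922\right) + 2024 = -466 + 2024 = 1558$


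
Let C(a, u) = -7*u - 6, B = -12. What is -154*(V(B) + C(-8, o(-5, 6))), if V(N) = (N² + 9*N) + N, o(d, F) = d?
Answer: -8162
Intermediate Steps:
V(N) = N² + 10*N
C(a, u) = -6 - 7*u
-154*(V(B) + C(-8, o(-5, 6))) = -154*(-12*(10 - 12) + (-6 - 7*(-5))) = -154*(-12*(-2) + (-6 + 35)) = -154*(24 + 29) = -154*53 = -8162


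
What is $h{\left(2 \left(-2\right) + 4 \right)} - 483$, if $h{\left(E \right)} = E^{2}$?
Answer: $-483$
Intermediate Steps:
$h{\left(2 \left(-2\right) + 4 \right)} - 483 = \left(2 \left(-2\right) + 4\right)^{2} - 483 = \left(-4 + 4\right)^{2} - 483 = 0^{2} - 483 = 0 - 483 = -483$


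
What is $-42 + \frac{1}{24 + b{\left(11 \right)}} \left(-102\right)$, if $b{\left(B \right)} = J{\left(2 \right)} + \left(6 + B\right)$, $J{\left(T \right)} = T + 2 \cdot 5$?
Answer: $- \frac{2328}{53} \approx -43.924$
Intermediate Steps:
$J{\left(T \right)} = 10 + T$ ($J{\left(T \right)} = T + 10 = 10 + T$)
$b{\left(B \right)} = 18 + B$ ($b{\left(B \right)} = \left(10 + 2\right) + \left(6 + B\right) = 12 + \left(6 + B\right) = 18 + B$)
$-42 + \frac{1}{24 + b{\left(11 \right)}} \left(-102\right) = -42 + \frac{1}{24 + \left(18 + 11\right)} \left(-102\right) = -42 + \frac{1}{24 + 29} \left(-102\right) = -42 + \frac{1}{53} \left(-102\right) = -42 - \frac{102}{53} = - \frac{2328}{53}$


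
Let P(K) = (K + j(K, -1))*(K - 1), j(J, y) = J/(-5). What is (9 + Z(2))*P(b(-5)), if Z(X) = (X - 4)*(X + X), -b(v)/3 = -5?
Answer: 168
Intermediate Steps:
b(v) = 15 (b(v) = -3*(-5) = 15)
j(J, y) = -J/5 (j(J, y) = J*(-1/5) = -J/5)
Z(X) = 2*X*(-4 + X) (Z(X) = (-4 + X)*(2*X) = 2*X*(-4 + X))
P(K) = 4*K*(-1 + K)/5 (P(K) = (K - K/5)*(K - 1) = (4*K/5)*(-1 + K) = 4*K*(-1 + K)/5)
(9 + Z(2))*P(b(-5)) = (9 + 2*2*(-4 + 2))*((4/5)*15*(-1 + 15)) = (9 + 2*2*(-2))*((4/5)*15*14) = (9 - 8)*168 = 1*168 = 168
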